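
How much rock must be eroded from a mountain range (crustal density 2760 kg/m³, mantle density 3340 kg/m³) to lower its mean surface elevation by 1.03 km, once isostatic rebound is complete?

Net drop Δ = e − u = e − e ρ_c/ρ_m = e (ρ_m − ρ_c)/ρ_m.
e = Δ ρ_m/(ρ_m − ρ_c) = 1.03 km × 3340/580 = 5.93 km.

5.93 km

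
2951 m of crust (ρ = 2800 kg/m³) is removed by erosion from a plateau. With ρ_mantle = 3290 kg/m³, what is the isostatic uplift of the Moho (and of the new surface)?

Unloading: uplift u = e ρ_c/ρ_m = 2951 m × 2800/3290 = 2510 m.

2510 m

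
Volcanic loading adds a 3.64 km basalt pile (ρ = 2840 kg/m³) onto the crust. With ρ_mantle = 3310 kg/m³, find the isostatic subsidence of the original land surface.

Subaerial loading: s = t ρ_load / ρ_m.
s = 3.64 km × 2840/3310 = 3.12 km.

3.12 km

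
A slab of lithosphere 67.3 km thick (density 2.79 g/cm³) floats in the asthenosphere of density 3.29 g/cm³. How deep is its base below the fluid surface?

57.1 km

Draft d = t ρ_obj/ρ_fluid = 67.3 km × 2.79/3.29 = 57.1 km.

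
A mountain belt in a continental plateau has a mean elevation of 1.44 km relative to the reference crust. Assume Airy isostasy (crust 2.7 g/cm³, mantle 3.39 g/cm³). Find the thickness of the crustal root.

For local isostatic compensation: the weight of the topography is balanced by the buoyancy of the root, ρ_c h = (ρ_m − ρ_c) r.
r = h · ρ_c / (ρ_m − ρ_c) = 1.44 km × 2.7 / (3.39 − 2.7) = 5.63 km.

5.63 km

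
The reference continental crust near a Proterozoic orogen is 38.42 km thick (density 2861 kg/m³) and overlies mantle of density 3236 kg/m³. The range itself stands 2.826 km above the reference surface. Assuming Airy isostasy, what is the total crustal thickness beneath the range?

Root depth r = h ρ_c / (ρ_m − ρ_c) = 2.826 km × 2861 / 375 = 21.56 km.
Total thickness = T + h + r = 38.42 km + 2.826 km + 21.56 km = 62.8 km.

62.8 km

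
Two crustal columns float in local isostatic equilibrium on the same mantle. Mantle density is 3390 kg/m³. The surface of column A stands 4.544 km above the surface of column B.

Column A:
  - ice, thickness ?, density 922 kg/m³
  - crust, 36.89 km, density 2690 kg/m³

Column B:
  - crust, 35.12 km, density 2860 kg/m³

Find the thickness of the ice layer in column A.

3.32 km

Take the compensation level at the base of the deeper column (depth z_c below the surface of column A) and equate Σ ρ_i t_i down to z_c; mantle fills any gap and the z_c terms cancel.
Column A: x×922 + 36.89×2690 + (z_c − 36.89 − x)×3390
Column B: 4.544×0 + 35.12×2860 + (z_c − 4.544 − 35.12)×3390
The z_c×3390 term appears on both sides and cancels. Collect the known terms of each column as K = Σ(ρt)_known − 3390 × (depth of known layers): K_A = 99234.1 − 3390×36.89 = −25823; K_B = 100443.2 − 3390×(4.544 + 35.12) = −34017.76.
Balance: K_A − x×(3390 − 922) = K_B, so x = (K_A − K_B)/(3390 − 922) = 8194.76/2468 = 3.32 km.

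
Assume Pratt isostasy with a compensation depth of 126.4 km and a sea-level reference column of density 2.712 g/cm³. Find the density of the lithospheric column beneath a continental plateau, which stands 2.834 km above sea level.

2.65 g/cm³

Pratt balance: ρ_ref D = ρ (D + h).
ρ = ρ_ref D/(D + h) = 2.712 × 126.4 km/(126.4 km + 2.834 km) = 2.65 g/cm³.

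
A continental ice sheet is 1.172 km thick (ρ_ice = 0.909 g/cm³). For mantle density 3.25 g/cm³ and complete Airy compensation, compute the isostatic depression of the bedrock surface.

Isostatic balance requires: the ice load ρ_ice t is balanced by mantle displaced below, ρ_m s.
s = t ρ_ice / ρ_m = 1.172 km × 0.909/3.25 = 0.328 km.

0.328 km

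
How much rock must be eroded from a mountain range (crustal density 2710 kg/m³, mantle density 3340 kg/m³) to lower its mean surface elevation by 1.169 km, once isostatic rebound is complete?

Net drop Δ = e − u = e − e ρ_c/ρ_m = e (ρ_m − ρ_c)/ρ_m.
e = Δ ρ_m/(ρ_m − ρ_c) = 1.169 km × 3340/630 = 6.2 km.

6.2 km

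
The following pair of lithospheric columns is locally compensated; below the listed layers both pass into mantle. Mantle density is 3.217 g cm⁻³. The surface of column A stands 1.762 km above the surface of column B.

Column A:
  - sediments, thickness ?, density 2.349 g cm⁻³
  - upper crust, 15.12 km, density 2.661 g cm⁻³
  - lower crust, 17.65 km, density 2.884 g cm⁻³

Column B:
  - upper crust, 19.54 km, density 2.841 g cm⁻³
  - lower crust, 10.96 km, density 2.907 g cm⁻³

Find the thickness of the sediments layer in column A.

2.45 km

Take the compensation level at the base of the deeper column (depth z_c below the surface of column A) and equate Σ ρ_i t_i down to z_c; mantle fills any gap and the z_c terms cancel.
Column A: x×2.349 + 15.12×2.661 + 17.65×2.884 + (z_c − 32.77 − x)×3.217
Column B: 1.762×0 + 19.54×2.841 + 10.96×2.907 + (z_c − 1.762 − 30.5)×3.217
The z_c×3.217 term appears on both sides and cancels. Collect the known terms of each column as K = Σ(ρt)_known − 3.217 × (depth of known layers): K_A = 91.13692 − 3.217×32.77 = −14.28417; K_B = 87.37386 − 3.217×(1.762 + 30.5) = −16.412994.
Balance: K_A − x×(3.217 − 2.349) = K_B, so x = (K_A − K_B)/(3.217 − 2.349) = 2.12882/0.868 = 2.45 km.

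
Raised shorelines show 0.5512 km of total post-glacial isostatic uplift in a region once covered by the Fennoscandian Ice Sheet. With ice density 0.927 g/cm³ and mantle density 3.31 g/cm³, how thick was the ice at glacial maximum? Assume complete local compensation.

u = t ρ_ice/ρ_m → t = u ρ_m/ρ_ice = 0.5512 km × 3.31/0.927 = 1.97 km.

1.97 km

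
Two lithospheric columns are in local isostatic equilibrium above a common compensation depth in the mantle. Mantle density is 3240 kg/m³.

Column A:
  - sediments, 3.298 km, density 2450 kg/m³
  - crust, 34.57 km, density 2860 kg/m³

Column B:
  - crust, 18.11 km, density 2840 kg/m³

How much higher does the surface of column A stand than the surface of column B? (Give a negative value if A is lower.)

2.62 km

For any compensation level in the mantle, the mantle terms cancel and isostasy reduces to e = (Σt_A − Σt_B) − (Σ(ρt)_A − Σ(ρt)_B) / ρ_m.
Σt_A = 37.868 km; Σt_B = 18.11 km; Σ(ρt)_A = 106950.3; Σ(ρt)_B = 51432.4 (in km·kg/m³).
e = (37.868 − 18.11) − (106950.3 − 51432.4) / 3240 = 2.62 km.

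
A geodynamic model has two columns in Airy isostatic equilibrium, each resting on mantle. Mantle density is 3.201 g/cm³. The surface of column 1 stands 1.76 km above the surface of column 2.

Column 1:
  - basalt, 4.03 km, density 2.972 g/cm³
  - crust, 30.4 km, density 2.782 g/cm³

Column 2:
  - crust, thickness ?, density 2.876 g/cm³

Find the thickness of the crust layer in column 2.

Take the compensation level at the base of the deeper column (depth z_c below the surface of column 1) and equate Σ ρ_i t_i down to z_c; mantle fills any gap and the z_c terms cancel.
Column 1: 4.03×2.972 + 30.4×2.782 + (z_c − 34.43)×3.201
Column 2: 1.76×0 + x×2.876 + (z_c − 1.76 − 0 − x)×3.201
The z_c×3.201 term appears on both sides and cancels. Collect the known terms of each column as K = Σ(ρt)_known − 3.201 × (depth of known layers): K_1 = 96.54996 − 3.201×34.43 = −13.66047; K_2 = 0 − 3.201×(1.76 + 0) = −5.63376.
Balance: K_1 = K_2 − x×(3.201 − 2.876), so x = (K_2 − K_1)/(3.201 − 2.876) = 8.02671/0.325 = 24.7 km.

24.7 km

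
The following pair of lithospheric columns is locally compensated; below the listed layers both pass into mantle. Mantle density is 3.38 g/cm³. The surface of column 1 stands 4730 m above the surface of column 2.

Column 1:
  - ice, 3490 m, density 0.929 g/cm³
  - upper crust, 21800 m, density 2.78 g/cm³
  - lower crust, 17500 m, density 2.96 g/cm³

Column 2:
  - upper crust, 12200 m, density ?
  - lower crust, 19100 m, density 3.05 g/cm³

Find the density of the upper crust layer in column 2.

2.83 g/cm³

Take the compensation level at the base of the deeper column (depth z_c below the surface of column 1) and equate Σ ρ_i t_i down to z_c; mantle fills any gap and the z_c terms cancel.
Column 1: 3490×0.929 + 21800×2.78 + 17500×2.96 + (z_c − 42790)×3.38
Column 2: 4730×0 + 12200×ρ + 19100×3.05 + (z_c − 4730 − 31300)×3.38
The z_c×3.38 term appears on both sides and cancels. Collect the known terms of each column as K = Σ(ρt)_known − 3.38 × (depth of known layers): K_1 = 115646.21 − 3.38×42790 = −28983.99; K_2 = 58255 − 3.38×(4730 + 31300) = −63526.4.
Balance: K_1 = K_2 + 12200×ρ, so ρ = (K_1 − K_2)/12200 = 34542.4/12200 = 2.83 g/cm³.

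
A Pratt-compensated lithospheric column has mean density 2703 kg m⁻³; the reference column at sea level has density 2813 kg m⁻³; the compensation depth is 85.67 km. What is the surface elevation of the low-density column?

3.49 km

ρ_ref D = ρ (D + h) → h = D (ρ_ref − ρ)/ρ.
h = 85.67 km × (2813 − 2703)/2703 = 3.49 km.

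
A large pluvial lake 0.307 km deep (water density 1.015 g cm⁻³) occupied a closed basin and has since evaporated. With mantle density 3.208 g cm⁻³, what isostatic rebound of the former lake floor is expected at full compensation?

0.0971 km

u = d ρ_w/ρ_m = 0.307 km × 1.015/3.208 = 0.0971 km.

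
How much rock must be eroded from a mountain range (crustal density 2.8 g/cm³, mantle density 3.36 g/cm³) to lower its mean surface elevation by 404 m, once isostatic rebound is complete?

2420 m

Net drop Δ = e − u = e − e ρ_c/ρ_m = e (ρ_m − ρ_c)/ρ_m.
e = Δ ρ_m/(ρ_m − ρ_c) = 404 m × 3.36/0.56 = 2420 m.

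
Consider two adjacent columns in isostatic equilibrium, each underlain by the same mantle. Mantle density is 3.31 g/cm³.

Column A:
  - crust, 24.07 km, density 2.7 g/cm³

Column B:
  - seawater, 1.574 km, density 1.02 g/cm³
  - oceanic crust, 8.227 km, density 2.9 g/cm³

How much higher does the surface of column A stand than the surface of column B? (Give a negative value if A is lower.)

For any compensation level in the mantle, the mantle terms cancel and isostasy reduces to e = (Σt_A − Σt_B) − (Σ(ρt)_A − Σ(ρt)_B) / ρ_m.
Σt_A = 24.07 km; Σt_B = 9.801 km; Σ(ρt)_A = 64.989; Σ(ρt)_B = 25.46378 (in km·g/cm³).
e = (24.07 − 9.801) − (64.989 − 25.46378) / 3.31 = 2.33 km.

2.33 km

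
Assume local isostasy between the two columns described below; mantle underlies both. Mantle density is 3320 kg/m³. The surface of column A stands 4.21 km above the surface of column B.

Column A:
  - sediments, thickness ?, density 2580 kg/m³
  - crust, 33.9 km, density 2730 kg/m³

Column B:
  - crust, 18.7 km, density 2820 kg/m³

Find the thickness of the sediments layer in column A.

4.49 km

Take the compensation level at the base of the deeper column (depth z_c below the surface of column A) and equate Σ ρ_i t_i down to z_c; mantle fills any gap and the z_c terms cancel.
Column A: x×2580 + 33.9×2730 + (z_c − 33.9 − x)×3320
Column B: 4.21×0 + 18.7×2820 + (z_c − 4.21 − 18.7)×3320
The z_c×3320 term appears on both sides and cancels. Collect the known terms of each column as K = Σ(ρt)_known − 3320 × (depth of known layers): K_A = 92547 − 3320×33.9 = −20001; K_B = 52734 − 3320×(4.21 + 18.7) = −23327.2.
Balance: K_A − x×(3320 − 2580) = K_B, so x = (K_A − K_B)/(3320 − 2580) = 3326.2/740 = 4.49 km.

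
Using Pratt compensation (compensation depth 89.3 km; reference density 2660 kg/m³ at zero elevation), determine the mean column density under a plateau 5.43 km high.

Pratt balance: ρ_ref D = ρ (D + h).
ρ = ρ_ref D/(D + h) = 2660 × 89.3 km/(89.3 km + 5.43 km) = 2510 kg/m³.

2510 kg/m³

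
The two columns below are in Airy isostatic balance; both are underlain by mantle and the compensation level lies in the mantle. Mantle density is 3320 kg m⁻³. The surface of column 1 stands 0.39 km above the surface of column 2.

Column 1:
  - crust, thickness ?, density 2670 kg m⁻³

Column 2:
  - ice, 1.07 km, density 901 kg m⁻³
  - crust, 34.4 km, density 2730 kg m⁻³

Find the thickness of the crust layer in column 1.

37.2 km

Take the compensation level at the base of the deeper column (depth z_c below the surface of column 1) and equate Σ ρ_i t_i down to z_c; mantle fills any gap and the z_c terms cancel.
Column 1: x×2670 + (z_c − 0 − x)×3320
Column 2: 0.39×0 + 1.07×901 + 34.4×2730 + (z_c − 0.39 − 35.47)×3320
The z_c×3320 term appears on both sides and cancels. Collect the known terms of each column as K = Σ(ρt)_known − 3320 × (depth of known layers): K_1 = 0 − 3320×0 = 0; K_2 = 94876.07 − 3320×(0.39 + 35.47) = −24179.13.
Balance: K_1 − x×(3320 − 2670) = K_2, so x = (K_1 − K_2)/(3320 − 2670) = 24179.1/650 = 37.2 km.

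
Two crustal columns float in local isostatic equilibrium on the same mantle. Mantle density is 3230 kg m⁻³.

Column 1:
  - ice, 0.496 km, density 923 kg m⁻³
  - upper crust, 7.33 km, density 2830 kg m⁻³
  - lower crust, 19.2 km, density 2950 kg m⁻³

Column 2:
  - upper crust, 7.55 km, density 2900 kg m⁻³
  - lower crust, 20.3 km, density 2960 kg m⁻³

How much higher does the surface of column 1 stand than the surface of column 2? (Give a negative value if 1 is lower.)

For any compensation level in the mantle, the mantle terms cancel and isostasy reduces to e = (Σt_1 − Σt_2) − (Σ(ρt)_1 − Σ(ρt)_2) / ρ_m.
Σt_1 = 27.026 km; Σt_2 = 27.85 km; Σ(ρt)_1 = 77841.708; Σ(ρt)_2 = 81983 (in km·kg m⁻³).
e = (27.026 − 27.85) − (77841.708 − 81983) / 3230 = 0.458 km.

0.458 km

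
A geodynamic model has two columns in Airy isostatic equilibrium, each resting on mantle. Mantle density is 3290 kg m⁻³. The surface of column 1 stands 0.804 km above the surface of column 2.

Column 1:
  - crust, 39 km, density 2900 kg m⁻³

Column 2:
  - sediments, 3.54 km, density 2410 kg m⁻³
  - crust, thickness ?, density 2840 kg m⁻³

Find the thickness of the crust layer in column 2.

21 km

Take the compensation level at the base of the deeper column (depth z_c below the surface of column 1) and equate Σ ρ_i t_i down to z_c; mantle fills any gap and the z_c terms cancel.
Column 1: 39×2900 + (z_c − 39)×3290
Column 2: 0.804×0 + 3.54×2410 + x×2840 + (z_c − 0.804 − 3.54 − x)×3290
The z_c×3290 term appears on both sides and cancels. Collect the known terms of each column as K = Σ(ρt)_known − 3290 × (depth of known layers): K_1 = 113100 − 3290×39 = −15210; K_2 = 8531.4 − 3290×(0.804 + 3.54) = −5760.36.
Balance: K_1 = K_2 − x×(3290 − 2840), so x = (K_2 − K_1)/(3290 − 2840) = 9449.64/450 = 21 km.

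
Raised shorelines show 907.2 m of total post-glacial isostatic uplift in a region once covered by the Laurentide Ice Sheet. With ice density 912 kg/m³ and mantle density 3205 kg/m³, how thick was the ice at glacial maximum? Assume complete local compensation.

u = t ρ_ice/ρ_m → t = u ρ_m/ρ_ice = 907.2 m × 3205/912 = 3190 m.

3190 m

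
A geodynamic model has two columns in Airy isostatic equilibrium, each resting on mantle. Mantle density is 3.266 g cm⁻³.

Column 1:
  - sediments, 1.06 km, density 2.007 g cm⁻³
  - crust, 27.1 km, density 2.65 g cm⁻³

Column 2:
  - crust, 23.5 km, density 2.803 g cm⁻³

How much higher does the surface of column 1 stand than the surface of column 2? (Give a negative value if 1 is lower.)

2.19 km

For any compensation level in the mantle, the mantle terms cancel and isostasy reduces to e = (Σt_1 − Σt_2) − (Σ(ρt)_1 − Σ(ρt)_2) / ρ_m.
Σt_1 = 28.16 km; Σt_2 = 23.5 km; Σ(ρt)_1 = 73.94242; Σ(ρt)_2 = 65.8705 (in km·g cm⁻³).
e = (28.16 − 23.5) − (73.94242 − 65.8705) / 3.266 = 2.19 km.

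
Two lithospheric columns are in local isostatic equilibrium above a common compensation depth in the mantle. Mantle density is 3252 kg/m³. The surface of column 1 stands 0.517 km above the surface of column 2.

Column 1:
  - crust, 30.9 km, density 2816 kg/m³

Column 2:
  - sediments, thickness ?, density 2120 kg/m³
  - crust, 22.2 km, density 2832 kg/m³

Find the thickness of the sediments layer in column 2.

Take the compensation level at the base of the deeper column (depth z_c below the surface of column 1) and equate Σ ρ_i t_i down to z_c; mantle fills any gap and the z_c terms cancel.
Column 1: 30.9×2816 + (z_c − 30.9)×3252
Column 2: 0.517×0 + x×2120 + 22.2×2832 + (z_c − 0.517 − 22.2 − x)×3252
The z_c×3252 term appears on both sides and cancels. Collect the known terms of each column as K = Σ(ρt)_known − 3252 × (depth of known layers): K_1 = 87014.4 − 3252×30.9 = −13472.4; K_2 = 62870.4 − 3252×(0.517 + 22.2) = −11005.284.
Balance: K_1 = K_2 − x×(3252 − 2120), so x = (K_2 − K_1)/(3252 − 2120) = 2467.12/1132 = 2.18 km.

2.18 km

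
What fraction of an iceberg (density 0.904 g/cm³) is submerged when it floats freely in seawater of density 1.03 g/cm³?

87.8%

Submerged fraction = ρ_obj/ρ_fluid = 0.904/1.03 = 87.8%.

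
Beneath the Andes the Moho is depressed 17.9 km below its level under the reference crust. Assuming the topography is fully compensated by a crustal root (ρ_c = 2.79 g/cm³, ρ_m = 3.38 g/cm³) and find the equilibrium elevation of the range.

Isostatic balance requires: ρ_c h = (ρ_m − ρ_c) r.
h = r (ρ_m − ρ_c) / ρ_c = 17.9 km × (3.38 − 2.79) / 2.79 = 3.79 km.

3.79 km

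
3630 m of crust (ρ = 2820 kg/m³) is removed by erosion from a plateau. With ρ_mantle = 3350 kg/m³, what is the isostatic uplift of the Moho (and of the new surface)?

Unloading: uplift u = e ρ_c/ρ_m = 3630 m × 2820/3350 = 3060 m.

3060 m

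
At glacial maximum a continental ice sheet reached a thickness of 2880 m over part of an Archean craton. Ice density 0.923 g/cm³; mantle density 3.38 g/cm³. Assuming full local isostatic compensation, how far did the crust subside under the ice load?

In Airy isostatic equilibrium: the ice load ρ_ice t is balanced by mantle displaced below, ρ_m s.
s = t ρ_ice / ρ_m = 2880 m × 0.923/3.38 = 786 m.

786 m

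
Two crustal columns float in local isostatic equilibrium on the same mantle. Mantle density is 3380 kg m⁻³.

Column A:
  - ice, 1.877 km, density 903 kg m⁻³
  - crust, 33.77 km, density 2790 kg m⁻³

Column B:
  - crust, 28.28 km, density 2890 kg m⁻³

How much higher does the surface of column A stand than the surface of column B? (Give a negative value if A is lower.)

3.17 km

For any compensation level in the mantle, the mantle terms cancel and isostasy reduces to e = (Σt_A − Σt_B) − (Σ(ρt)_A − Σ(ρt)_B) / ρ_m.
Σt_A = 35.647 km; Σt_B = 28.28 km; Σ(ρt)_A = 95913.231; Σ(ρt)_B = 81729.2 (in km·kg m⁻³).
e = (35.647 − 28.28) − (95913.231 − 81729.2) / 3380 = 3.17 km.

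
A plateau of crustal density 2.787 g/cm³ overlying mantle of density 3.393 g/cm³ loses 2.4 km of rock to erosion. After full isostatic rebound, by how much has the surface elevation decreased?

Rebound u = e ρ_c/ρ_m = 2.4 km × 2.787/3.393 = 1.971 km.
Net surface drop = e − u = 2.4 km − 1.971 km = e (ρ_m − ρ_c)/ρ_m = 0.429 km.

0.429 km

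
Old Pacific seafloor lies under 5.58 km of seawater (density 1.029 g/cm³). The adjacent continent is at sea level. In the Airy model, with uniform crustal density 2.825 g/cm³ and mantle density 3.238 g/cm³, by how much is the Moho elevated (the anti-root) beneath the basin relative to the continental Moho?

For local isostatic compensation: replacing crust with seawater at the top is compensated by replacing crust with mantle at the base: d (ρ_c − ρ_w) = a (ρ_m − ρ_c).
a = d (ρ_c − ρ_w)/(ρ_m − ρ_c) = 5.58 km × 1.796/0.413 = 24.3 km.

24.3 km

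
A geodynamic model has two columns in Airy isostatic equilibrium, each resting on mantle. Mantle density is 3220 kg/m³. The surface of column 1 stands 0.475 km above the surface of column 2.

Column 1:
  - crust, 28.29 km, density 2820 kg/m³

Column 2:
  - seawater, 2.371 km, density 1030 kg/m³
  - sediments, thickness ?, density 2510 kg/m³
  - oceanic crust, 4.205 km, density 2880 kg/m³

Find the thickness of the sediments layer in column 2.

Take the compensation level at the base of the deeper column (depth z_c below the surface of column 1) and equate Σ ρ_i t_i down to z_c; mantle fills any gap and the z_c terms cancel.
Column 1: 28.29×2820 + (z_c − 28.29)×3220
Column 2: 0.475×0 + 2.371×1030 + x×2510 + 4.205×2880 + (z_c − 0.475 − 6.576 − x)×3220
The z_c×3220 term appears on both sides and cancels. Collect the known terms of each column as K = Σ(ρt)_known − 3220 × (depth of known layers): K_1 = 79777.8 − 3220×28.29 = −11316; K_2 = 14552.53 − 3220×(0.475 + 6.576) = −8151.69.
Balance: K_1 = K_2 − x×(3220 − 2510), so x = (K_2 − K_1)/(3220 − 2510) = 3164.31/710 = 4.46 km.

4.46 km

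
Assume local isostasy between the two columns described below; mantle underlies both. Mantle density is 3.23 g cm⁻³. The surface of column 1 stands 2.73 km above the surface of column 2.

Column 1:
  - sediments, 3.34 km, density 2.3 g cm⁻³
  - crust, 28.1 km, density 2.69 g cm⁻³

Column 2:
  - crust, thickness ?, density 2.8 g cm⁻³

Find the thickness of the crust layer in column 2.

22 km

Take the compensation level at the base of the deeper column (depth z_c below the surface of column 1) and equate Σ ρ_i t_i down to z_c; mantle fills any gap and the z_c terms cancel.
Column 1: 3.34×2.3 + 28.1×2.69 + (z_c − 31.44)×3.23
Column 2: 2.73×0 + x×2.8 + (z_c − 2.73 − 0 − x)×3.23
The z_c×3.23 term appears on both sides and cancels. Collect the known terms of each column as K = Σ(ρt)_known − 3.23 × (depth of known layers): K_1 = 83.271 − 3.23×31.44 = −18.2802; K_2 = 0 − 3.23×(2.73 + 0) = −8.8179.
Balance: K_1 = K_2 − x×(3.23 − 2.8), so x = (K_2 − K_1)/(3.23 − 2.8) = 9.4623/0.43 = 22 km.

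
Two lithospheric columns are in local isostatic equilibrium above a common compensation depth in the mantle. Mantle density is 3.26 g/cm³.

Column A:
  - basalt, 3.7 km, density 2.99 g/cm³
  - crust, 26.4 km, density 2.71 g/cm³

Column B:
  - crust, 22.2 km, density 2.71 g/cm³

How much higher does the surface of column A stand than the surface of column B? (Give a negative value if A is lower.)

1.02 km

For any compensation level in the mantle, the mantle terms cancel and isostasy reduces to e = (Σt_A − Σt_B) − (Σ(ρt)_A − Σ(ρt)_B) / ρ_m.
Σt_A = 30.1 km; Σt_B = 22.2 km; Σ(ρt)_A = 82.607; Σ(ρt)_B = 60.162 (in km·g/cm³).
e = (30.1 − 22.2) − (82.607 − 60.162) / 3.26 = 1.02 km.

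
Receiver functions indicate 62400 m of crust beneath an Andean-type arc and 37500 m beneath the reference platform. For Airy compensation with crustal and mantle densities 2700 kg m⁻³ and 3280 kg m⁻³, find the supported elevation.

4400 m

Excess crust Δ = 62400 m − 37500 m = 24900 m, split between elevation h and root r with h + r = Δ.
Airy balance ρ_c h = (ρ_m − ρ_c) r gives r = h ρ_c/(ρ_m − ρ_c), so h (1 + ρ_c/(ρ_m − ρ_c)) = Δ, i.e. h = Δ (ρ_m − ρ_c)/ρ_m.
h = 24900 m × 580/3280 = 4400 m.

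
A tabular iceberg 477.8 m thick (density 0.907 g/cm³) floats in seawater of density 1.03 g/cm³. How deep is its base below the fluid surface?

421 m

Draft d = t ρ_obj/ρ_fluid = 477.8 m × 0.907/1.03 = 421 m.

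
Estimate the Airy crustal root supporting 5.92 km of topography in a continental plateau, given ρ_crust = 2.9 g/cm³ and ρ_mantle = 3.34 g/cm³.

By Archimedes' principle applied to the lithosphere: the weight of the topography is balanced by the buoyancy of the root, ρ_c h = (ρ_m − ρ_c) r.
r = h · ρ_c / (ρ_m − ρ_c) = 5.92 km × 2.9 / (3.34 − 2.9) = 39 km.

39 km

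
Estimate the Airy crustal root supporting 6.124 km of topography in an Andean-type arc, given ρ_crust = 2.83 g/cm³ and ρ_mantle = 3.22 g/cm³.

Isostatic balance requires: the weight of the topography is balanced by the buoyancy of the root, ρ_c h = (ρ_m − ρ_c) r.
r = h · ρ_c / (ρ_m − ρ_c) = 6.124 km × 2.83 / (3.22 − 2.83) = 44.4 km.

44.4 km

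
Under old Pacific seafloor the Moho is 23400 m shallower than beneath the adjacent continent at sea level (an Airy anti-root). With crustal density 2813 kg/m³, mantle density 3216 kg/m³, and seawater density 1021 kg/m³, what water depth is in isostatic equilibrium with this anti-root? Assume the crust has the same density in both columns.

Replacing a thickness d of crust by seawater at the top must be balanced by replacing crust with mantle at the base: d (ρ_c − ρ_w) = a (ρ_m − ρ_c).
d = a (ρ_m − ρ_c)/(ρ_c − ρ_w) = 23400 m × 403/1792 = 5260 m.

5260 m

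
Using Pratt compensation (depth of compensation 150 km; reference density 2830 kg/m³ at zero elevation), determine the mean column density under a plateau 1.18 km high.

2810 kg/m³

Pratt balance: ρ_ref D = ρ (D + h).
ρ = ρ_ref D/(D + h) = 2830 × 150 km/(150 km + 1.18 km) = 2810 kg/m³.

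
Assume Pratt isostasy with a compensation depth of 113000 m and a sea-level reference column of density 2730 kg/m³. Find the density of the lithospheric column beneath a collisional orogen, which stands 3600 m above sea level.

2650 kg/m³

Pratt balance: ρ_ref D = ρ (D + h).
ρ = ρ_ref D/(D + h) = 2730 × 113000 m/(113000 m + 3600 m) = 2650 kg/m³.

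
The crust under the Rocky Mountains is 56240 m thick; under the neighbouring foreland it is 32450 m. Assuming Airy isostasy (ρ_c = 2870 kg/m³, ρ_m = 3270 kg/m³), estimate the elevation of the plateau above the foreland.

Excess crust Δ = 56240 m − 32450 m = 23790 m, split between elevation h and root r with h + r = Δ.
Airy balance ρ_c h = (ρ_m − ρ_c) r gives r = h ρ_c/(ρ_m − ρ_c), so h (1 + ρ_c/(ρ_m − ρ_c)) = Δ, i.e. h = Δ (ρ_m − ρ_c)/ρ_m.
h = 23790 m × 400/3270 = 2910 m.

2910 m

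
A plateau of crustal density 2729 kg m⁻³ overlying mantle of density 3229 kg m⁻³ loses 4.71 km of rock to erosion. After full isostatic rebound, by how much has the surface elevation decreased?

0.729 km

Rebound u = e ρ_c/ρ_m = 4.71 km × 2729/3229 = 3.981 km.
Net surface drop = e − u = 4.71 km − 3.981 km = e (ρ_m − ρ_c)/ρ_m = 0.729 km.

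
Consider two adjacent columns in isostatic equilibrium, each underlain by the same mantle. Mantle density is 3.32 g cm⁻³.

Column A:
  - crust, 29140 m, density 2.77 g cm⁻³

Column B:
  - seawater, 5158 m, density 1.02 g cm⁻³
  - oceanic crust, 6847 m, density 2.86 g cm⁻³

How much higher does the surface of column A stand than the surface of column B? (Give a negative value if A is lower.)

305 m

For any compensation level in the mantle, the mantle terms cancel and isostasy reduces to e = (Σt_A − Σt_B) − (Σ(ρt)_A − Σ(ρt)_B) / ρ_m.
Σt_A = 29140 m; Σt_B = 12005 m; Σ(ρt)_A = 80717.8; Σ(ρt)_B = 24843.58 (in m·g cm⁻³).
e = (29140 − 12005) − (80717.8 − 24843.58) / 3.32 = 305 m.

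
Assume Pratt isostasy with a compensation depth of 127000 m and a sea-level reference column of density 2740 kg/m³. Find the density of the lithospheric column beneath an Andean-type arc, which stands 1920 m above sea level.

2700 kg/m³

Pratt balance: ρ_ref D = ρ (D + h).
ρ = ρ_ref D/(D + h) = 2740 × 127000 m/(127000 m + 1920 m) = 2700 kg/m³.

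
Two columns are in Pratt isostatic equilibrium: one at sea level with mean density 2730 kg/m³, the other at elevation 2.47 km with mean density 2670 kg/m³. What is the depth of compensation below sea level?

110 km

ρ_ref D = ρ (D + h) → D (ρ_ref − ρ) = ρ h.
D = ρ h/(ρ_ref − ρ) = 2670 × 2.47 km/(2730 − 2670) = 110 km.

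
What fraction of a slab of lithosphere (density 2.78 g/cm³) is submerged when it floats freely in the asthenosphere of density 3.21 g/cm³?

0.866

Submerged fraction = ρ_obj/ρ_fluid = 2.78/3.21 = 0.866.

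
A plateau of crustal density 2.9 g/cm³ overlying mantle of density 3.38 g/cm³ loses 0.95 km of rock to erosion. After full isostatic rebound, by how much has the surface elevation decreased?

Rebound u = e ρ_c/ρ_m = 0.95 km × 2.9/3.38 = 0.8151 km.
Net surface drop = e − u = 0.95 km − 0.8151 km = e (ρ_m − ρ_c)/ρ_m = 0.135 km.

0.135 km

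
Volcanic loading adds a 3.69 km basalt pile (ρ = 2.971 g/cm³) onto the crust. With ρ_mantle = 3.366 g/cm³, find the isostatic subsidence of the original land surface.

Subaerial loading: s = t ρ_load / ρ_m.
s = 3.69 km × 2.971/3.366 = 3.26 km.

3.26 km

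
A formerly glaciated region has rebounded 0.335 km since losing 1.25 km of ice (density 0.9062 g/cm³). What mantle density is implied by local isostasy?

3.38 g/cm³

ρ_m = ρ_ice t / u = 0.9062 × 1.25 km/0.335 km = 3.38 g/cm³.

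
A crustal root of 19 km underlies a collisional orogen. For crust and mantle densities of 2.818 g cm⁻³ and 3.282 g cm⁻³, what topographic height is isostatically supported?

3.13 km

Balancing pressure at the compensation depth: ρ_c h = (ρ_m − ρ_c) r.
h = r (ρ_m − ρ_c) / ρ_c = 19 km × (3.282 − 2.818) / 2.818 = 3.13 km.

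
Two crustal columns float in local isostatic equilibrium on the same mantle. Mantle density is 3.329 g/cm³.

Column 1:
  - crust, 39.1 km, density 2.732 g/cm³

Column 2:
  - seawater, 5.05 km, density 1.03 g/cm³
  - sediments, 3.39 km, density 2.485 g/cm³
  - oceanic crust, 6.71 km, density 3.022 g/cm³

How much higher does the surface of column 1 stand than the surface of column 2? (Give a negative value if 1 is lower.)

2.05 km

For any compensation level in the mantle, the mantle terms cancel and isostasy reduces to e = (Σt_1 − Σt_2) − (Σ(ρt)_1 − Σ(ρt)_2) / ρ_m.
Σt_1 = 39.1 km; Σt_2 = 15.15 km; Σ(ρt)_1 = 106.8212; Σ(ρt)_2 = 33.90327 (in km·g/cm³).
e = (39.1 − 15.15) − (106.8212 − 33.90327) / 3.329 = 2.05 km.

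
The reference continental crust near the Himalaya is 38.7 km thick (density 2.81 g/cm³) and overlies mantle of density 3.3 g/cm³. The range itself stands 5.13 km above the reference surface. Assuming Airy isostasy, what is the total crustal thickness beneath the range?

Root depth r = h ρ_c / (ρ_m − ρ_c) = 5.13 km × 2.81 / 0.49 = 29.42 km.
Total thickness = T + h + r = 38.7 km + 5.13 km + 29.42 km = 73.2 km.

73.2 km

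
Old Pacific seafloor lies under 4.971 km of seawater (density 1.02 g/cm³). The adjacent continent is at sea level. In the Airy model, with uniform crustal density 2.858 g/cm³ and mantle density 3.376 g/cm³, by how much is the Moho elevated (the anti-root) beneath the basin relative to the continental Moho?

In Airy isostatic equilibrium: replacing crust with seawater at the top is compensated by replacing crust with mantle at the base: d (ρ_c − ρ_w) = a (ρ_m − ρ_c).
a = d (ρ_c − ρ_w)/(ρ_m − ρ_c) = 4.971 km × 1.838/0.518 = 17.6 km.

17.6 km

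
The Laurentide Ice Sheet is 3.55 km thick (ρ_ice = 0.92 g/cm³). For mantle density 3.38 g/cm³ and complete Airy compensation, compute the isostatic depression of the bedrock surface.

0.966 km

Equating mass per unit area of the two columns: the ice load ρ_ice t is balanced by mantle displaced below, ρ_m s.
s = t ρ_ice / ρ_m = 3.55 km × 0.92/3.38 = 0.966 km.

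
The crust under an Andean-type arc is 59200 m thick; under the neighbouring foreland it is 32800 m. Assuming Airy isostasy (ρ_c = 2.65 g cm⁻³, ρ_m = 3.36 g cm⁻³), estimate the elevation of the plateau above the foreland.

Excess crust Δ = 59200 m − 32800 m = 26400 m, split between elevation h and root r with h + r = Δ.
Airy balance ρ_c h = (ρ_m − ρ_c) r gives r = h ρ_c/(ρ_m − ρ_c), so h (1 + ρ_c/(ρ_m − ρ_c)) = Δ, i.e. h = Δ (ρ_m − ρ_c)/ρ_m.
h = 26400 m × 0.71/3.36 = 5580 m.

5580 m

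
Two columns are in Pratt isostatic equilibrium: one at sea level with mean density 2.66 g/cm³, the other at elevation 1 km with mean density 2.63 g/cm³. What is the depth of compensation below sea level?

ρ_ref D = ρ (D + h) → D (ρ_ref − ρ) = ρ h.
D = ρ h/(ρ_ref − ρ) = 2.63 × 1 km/(2.66 − 2.63) = 87.7 km.

87.7 km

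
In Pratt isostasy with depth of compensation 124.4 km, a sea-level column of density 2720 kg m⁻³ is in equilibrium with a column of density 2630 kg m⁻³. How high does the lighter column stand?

ρ_ref D = ρ (D + h) → h = D (ρ_ref − ρ)/ρ.
h = 124.4 km × (2720 − 2630)/2630 = 4.26 km.

4.26 km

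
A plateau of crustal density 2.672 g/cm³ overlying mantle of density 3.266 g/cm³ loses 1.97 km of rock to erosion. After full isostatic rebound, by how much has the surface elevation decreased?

0.358 km

Rebound u = e ρ_c/ρ_m = 1.97 km × 2.672/3.266 = 1.612 km.
Net surface drop = e − u = 1.97 km − 1.612 km = e (ρ_m − ρ_c)/ρ_m = 0.358 km.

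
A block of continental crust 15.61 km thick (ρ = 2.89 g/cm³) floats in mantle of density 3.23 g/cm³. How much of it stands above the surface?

1.64 km

Floating equilibrium: submerged depth d = t ρ_obj/ρ_fluid = 15.61 km × 2.89/3.23 = 13.97 km.
Freeboard = t − d = 15.61 km − 13.97 km = 1.64 km.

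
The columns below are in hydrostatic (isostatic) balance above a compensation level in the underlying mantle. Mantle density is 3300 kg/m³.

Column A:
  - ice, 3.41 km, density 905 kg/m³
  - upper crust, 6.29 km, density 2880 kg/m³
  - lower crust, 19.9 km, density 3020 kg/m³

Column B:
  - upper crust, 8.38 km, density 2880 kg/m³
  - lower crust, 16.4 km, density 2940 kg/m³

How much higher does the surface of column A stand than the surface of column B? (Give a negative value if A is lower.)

For any compensation level in the mantle, the mantle terms cancel and isostasy reduces to e = (Σt_A − Σt_B) − (Σ(ρt)_A − Σ(ρt)_B) / ρ_m.
Σt_A = 29.6 km; Σt_B = 24.78 km; Σ(ρt)_A = 81299.25; Σ(ρt)_B = 72350.4 (in km·kg/m³).
e = (29.6 − 24.78) − (81299.25 − 72350.4) / 3300 = 2.11 km.

2.11 km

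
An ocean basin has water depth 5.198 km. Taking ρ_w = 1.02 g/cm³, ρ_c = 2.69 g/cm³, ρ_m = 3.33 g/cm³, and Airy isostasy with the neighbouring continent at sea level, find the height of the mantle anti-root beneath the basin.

13.6 km

For local isostatic compensation: replacing crust with seawater at the top is compensated by replacing crust with mantle at the base: d (ρ_c − ρ_w) = a (ρ_m − ρ_c).
a = d (ρ_c − ρ_w)/(ρ_m − ρ_c) = 5.198 km × 1.67/0.64 = 13.6 km.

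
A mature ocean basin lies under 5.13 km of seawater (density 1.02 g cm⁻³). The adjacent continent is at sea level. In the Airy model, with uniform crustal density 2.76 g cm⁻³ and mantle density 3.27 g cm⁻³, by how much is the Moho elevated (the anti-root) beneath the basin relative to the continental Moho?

Isostatic balance requires: replacing crust with seawater at the top is compensated by replacing crust with mantle at the base: d (ρ_c − ρ_w) = a (ρ_m − ρ_c).
a = d (ρ_c − ρ_w)/(ρ_m − ρ_c) = 5.13 km × 1.74/0.51 = 17.5 km.

17.5 km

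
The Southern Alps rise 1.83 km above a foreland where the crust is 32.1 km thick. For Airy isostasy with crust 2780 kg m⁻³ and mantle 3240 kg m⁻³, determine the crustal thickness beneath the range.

45 km

Root depth r = h ρ_c / (ρ_m − ρ_c) = 1.83 km × 2780 / 460 = 11.06 km.
Total thickness = T + h + r = 32.1 km + 1.83 km + 11.06 km = 45 km.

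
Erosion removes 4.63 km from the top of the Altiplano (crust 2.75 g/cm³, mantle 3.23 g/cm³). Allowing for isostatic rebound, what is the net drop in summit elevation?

Rebound u = e ρ_c/ρ_m = 4.63 km × 2.75/3.23 = 3.942 km.
Net surface drop = e − u = 4.63 km − 3.942 km = e (ρ_m − ρ_c)/ρ_m = 0.688 km.

0.688 km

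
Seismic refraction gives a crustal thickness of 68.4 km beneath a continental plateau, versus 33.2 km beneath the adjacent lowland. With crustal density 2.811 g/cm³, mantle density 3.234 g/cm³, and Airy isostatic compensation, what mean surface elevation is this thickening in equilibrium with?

4.6 km

Excess crust Δ = 68.4 km − 33.2 km = 35.2 km, split between elevation h and root r with h + r = Δ.
Airy balance ρ_c h = (ρ_m − ρ_c) r gives r = h ρ_c/(ρ_m − ρ_c), so h (1 + ρ_c/(ρ_m − ρ_c)) = Δ, i.e. h = Δ (ρ_m − ρ_c)/ρ_m.
h = 35.2 km × 0.423/3.234 = 4.6 km.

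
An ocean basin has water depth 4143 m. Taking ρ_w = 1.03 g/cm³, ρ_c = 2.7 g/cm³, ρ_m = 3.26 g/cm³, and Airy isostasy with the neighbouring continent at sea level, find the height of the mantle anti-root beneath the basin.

12400 m

In Airy isostatic equilibrium: replacing crust with seawater at the top is compensated by replacing crust with mantle at the base: d (ρ_c − ρ_w) = a (ρ_m − ρ_c).
a = d (ρ_c − ρ_w)/(ρ_m − ρ_c) = 4143 m × 1.67/0.56 = 12400 m.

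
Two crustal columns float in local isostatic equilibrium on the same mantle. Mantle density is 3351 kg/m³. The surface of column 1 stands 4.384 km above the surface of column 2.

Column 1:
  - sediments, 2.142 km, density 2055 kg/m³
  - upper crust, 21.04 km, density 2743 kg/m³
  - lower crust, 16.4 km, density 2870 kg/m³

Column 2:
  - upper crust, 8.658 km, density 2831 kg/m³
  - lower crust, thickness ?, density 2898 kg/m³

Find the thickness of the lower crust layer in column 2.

Take the compensation level at the base of the deeper column (depth z_c below the surface of column 1) and equate Σ ρ_i t_i down to z_c; mantle fills any gap and the z_c terms cancel.
Column 1: 2.142×2055 + 21.04×2743 + 16.4×2870 + (z_c − 39.582)×3351
Column 2: 4.384×0 + 8.658×2831 + x×2898 + (z_c − 4.384 − 8.658 − x)×3351
The z_c×3351 term appears on both sides and cancels. Collect the known terms of each column as K = Σ(ρt)_known − 3351 × (depth of known layers): K_1 = 109182.53 − 3351×39.582 = −23456.752; K_2 = 24510.798 − 3351×(4.384 + 8.658) = −19192.944.
Balance: K_1 = K_2 − x×(3351 − 2898), so x = (K_2 − K_1)/(3351 − 2898) = 4263.81/453 = 9.41 km.

9.41 km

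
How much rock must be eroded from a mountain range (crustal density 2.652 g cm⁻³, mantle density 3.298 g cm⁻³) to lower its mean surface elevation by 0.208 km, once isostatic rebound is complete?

1.06 km

Net drop Δ = e − u = e − e ρ_c/ρ_m = e (ρ_m − ρ_c)/ρ_m.
e = Δ ρ_m/(ρ_m − ρ_c) = 0.208 km × 3.298/0.646 = 1.06 km.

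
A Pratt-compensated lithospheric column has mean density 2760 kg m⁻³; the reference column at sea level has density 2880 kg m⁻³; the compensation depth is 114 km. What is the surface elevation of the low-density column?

ρ_ref D = ρ (D + h) → h = D (ρ_ref − ρ)/ρ.
h = 114 km × (2880 − 2760)/2760 = 4.96 km.

4.96 km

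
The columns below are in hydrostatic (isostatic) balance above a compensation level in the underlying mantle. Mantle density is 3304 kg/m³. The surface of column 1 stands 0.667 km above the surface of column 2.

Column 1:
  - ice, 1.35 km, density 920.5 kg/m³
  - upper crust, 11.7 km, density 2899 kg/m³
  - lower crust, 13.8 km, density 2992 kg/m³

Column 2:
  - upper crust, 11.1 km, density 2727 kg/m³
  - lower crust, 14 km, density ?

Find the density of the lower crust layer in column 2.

3040 kg/m³

Take the compensation level at the base of the deeper column (depth z_c below the surface of column 1) and equate Σ ρ_i t_i down to z_c; mantle fills any gap and the z_c terms cancel.
Column 1: 1.35×920.5 + 11.7×2899 + 13.8×2992 + (z_c − 26.85)×3304
Column 2: 0.667×0 + 11.1×2727 + 14×ρ + (z_c − 0.667 − 25.1)×3304
The z_c×3304 term appears on both sides and cancels. Collect the known terms of each column as K = Σ(ρt)_known − 3304 × (depth of known layers): K_1 = 76450.575 − 3304×26.85 = −12261.825; K_2 = 30269.7 − 3304×(0.667 + 25.1) = −54864.468.
Balance: K_1 = K_2 + 14×ρ, so ρ = (K_1 − K_2)/14 = 42602.6/14 = 3040 kg/m³.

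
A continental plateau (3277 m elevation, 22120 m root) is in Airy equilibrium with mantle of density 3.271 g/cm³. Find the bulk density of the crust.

ρ_c h = (ρ_m − ρ_c) r → ρ_c (h + r) = ρ_m r → ρ_c = ρ_m r / (h + r).
ρ_c = 3.271 × 22120 m / (3277 m + 22120 m) = 2.85 g/cm³.

2.85 g/cm³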